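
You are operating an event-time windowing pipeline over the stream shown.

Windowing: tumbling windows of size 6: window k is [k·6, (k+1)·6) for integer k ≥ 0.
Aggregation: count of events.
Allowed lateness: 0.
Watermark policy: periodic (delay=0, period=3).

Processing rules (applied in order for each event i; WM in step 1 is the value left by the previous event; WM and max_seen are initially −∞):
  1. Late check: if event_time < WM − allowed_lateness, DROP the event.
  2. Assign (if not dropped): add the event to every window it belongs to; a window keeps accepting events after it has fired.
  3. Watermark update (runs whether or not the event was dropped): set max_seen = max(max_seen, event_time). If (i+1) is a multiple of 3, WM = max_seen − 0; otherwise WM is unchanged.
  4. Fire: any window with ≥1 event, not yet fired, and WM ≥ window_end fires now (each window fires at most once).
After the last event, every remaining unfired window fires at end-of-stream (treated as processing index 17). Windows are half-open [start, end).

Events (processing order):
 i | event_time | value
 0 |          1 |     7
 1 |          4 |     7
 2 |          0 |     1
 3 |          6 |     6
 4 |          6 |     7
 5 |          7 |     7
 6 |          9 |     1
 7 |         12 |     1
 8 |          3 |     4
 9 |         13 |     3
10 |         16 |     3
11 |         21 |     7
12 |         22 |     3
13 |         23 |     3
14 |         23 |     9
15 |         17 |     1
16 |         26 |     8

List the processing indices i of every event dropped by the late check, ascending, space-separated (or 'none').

i=0 t=1 v=7: → [0,6); WM=−∞
i=1 t=4 v=7: → [0,6); WM=−∞
i=2 t=0 v=1: → [0,6); WM=4
i=3 t=6 v=6: → [6,12); WM=4
i=4 t=6 v=7: → [6,12); WM=4
i=5 t=7 v=7: → [6,12); WM=7; [0,6) fires=3
i=6 t=9 v=1: → [6,12); WM=7
i=7 t=12 v=1: → [12,18); WM=7
i=8 t=3 v=4: DROP (t<7-0); WM=12; [6,12) fires=4
i=9 t=13 v=3: → [12,18); WM=12
i=10 t=16 v=3: → [12,18); WM=12
i=11 t=21 v=7: → [18,24); WM=21; [12,18) fires=3
i=12 t=22 v=3: → [18,24); WM=21
i=13 t=23 v=3: → [18,24); WM=21
i=14 t=23 v=9: → [18,24); WM=23
i=15 t=17 v=1: DROP (t<23-0); WM=23
i=16 t=26 v=8: → [24,30); WM=23

8 15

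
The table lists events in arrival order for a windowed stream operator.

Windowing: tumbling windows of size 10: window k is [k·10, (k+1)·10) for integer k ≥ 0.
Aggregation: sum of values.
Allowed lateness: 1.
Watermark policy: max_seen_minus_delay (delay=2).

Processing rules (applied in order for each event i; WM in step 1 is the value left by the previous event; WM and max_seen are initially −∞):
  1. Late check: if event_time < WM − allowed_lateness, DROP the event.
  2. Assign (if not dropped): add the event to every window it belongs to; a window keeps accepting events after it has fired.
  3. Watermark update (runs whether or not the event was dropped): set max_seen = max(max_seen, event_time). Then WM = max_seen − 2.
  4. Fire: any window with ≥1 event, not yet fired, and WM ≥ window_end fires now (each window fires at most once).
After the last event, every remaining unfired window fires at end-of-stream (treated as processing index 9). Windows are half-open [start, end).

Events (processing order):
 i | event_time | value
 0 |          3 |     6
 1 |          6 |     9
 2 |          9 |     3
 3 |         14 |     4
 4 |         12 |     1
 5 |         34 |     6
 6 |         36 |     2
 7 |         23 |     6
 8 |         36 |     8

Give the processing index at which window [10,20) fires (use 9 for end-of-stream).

5

i=0 t=3 v=6: → [0,10); WM=1
i=1 t=6 v=9: → [0,10); WM=4
i=2 t=9 v=3: → [0,10); WM=7
i=3 t=14 v=4: → [10,20); WM=12; [0,10) fires=18
i=4 t=12 v=1: → [10,20); WM=12
i=5 t=34 v=6: → [30,40); WM=32; [10,20) fires=5
i=6 t=36 v=2: → [30,40); WM=34
i=7 t=23 v=6: DROP (t<34-1); WM=34
i=8 t=36 v=8: → [30,40); WM=34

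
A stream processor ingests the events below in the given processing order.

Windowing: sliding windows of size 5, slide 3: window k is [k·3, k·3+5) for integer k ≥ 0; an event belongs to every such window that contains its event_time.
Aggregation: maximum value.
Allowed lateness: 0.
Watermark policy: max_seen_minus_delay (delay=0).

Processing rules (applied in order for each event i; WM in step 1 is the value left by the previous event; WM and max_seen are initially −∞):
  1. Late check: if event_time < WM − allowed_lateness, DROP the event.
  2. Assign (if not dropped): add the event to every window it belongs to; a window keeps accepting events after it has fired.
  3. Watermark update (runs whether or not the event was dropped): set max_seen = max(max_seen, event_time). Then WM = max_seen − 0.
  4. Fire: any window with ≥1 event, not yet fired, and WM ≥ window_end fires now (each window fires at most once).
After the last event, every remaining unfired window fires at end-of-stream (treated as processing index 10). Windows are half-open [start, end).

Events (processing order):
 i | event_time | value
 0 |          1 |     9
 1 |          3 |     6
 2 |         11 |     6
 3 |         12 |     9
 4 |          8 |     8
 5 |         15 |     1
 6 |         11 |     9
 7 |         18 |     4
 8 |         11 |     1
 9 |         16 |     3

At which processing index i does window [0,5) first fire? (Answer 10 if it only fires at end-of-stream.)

i=0 t=1 v=9: → [0,5); WM=1
i=1 t=3 v=6: → [3,8),[0,5); WM=3
i=2 t=11 v=6: → [9,14); WM=11; [0,5) fires=9 [3,8) fires=6
i=3 t=12 v=9: → [12,17),[9,14); WM=12
i=4 t=8 v=8: DROP (t<12-0); WM=12
i=5 t=15 v=1: → [15,20),[12,17); WM=15; [9,14) fires=9
i=6 t=11 v=9: DROP (t<15-0); WM=15
i=7 t=18 v=4: → [18,23),[15,20); WM=18; [12,17) fires=9
i=8 t=11 v=1: DROP (t<18-0); WM=18
i=9 t=16 v=3: DROP (t<18-0); WM=18

2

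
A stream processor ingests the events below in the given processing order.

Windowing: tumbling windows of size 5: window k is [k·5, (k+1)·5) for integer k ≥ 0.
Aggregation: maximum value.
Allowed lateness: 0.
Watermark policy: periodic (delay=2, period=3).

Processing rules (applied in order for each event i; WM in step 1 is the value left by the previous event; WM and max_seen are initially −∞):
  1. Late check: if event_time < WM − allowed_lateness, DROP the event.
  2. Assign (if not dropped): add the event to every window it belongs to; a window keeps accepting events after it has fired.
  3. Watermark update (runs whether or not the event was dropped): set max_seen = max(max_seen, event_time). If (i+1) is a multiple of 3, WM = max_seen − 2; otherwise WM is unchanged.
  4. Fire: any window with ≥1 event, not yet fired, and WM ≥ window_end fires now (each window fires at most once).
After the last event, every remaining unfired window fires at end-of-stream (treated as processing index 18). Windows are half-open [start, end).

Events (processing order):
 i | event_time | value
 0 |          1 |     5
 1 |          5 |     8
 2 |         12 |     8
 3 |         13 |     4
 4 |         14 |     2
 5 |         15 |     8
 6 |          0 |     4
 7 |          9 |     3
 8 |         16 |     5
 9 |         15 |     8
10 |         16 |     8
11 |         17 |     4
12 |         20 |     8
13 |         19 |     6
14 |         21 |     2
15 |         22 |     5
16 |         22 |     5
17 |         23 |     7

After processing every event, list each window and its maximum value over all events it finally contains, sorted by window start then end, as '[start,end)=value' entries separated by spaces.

[0,5)=5 [5,10)=8 [10,15)=8 [15,20)=8 [20,25)=8

i=0 t=1 v=5: → [0,5); WM=−∞
i=1 t=5 v=8: → [5,10); WM=−∞
i=2 t=12 v=8: → [10,15); WM=10; [0,5) fires=5 [5,10) fires=8
i=3 t=13 v=4: → [10,15); WM=10
i=4 t=14 v=2: → [10,15); WM=10
i=5 t=15 v=8: → [15,20); WM=13
i=6 t=0 v=4: DROP (t<13-0); WM=13
i=7 t=9 v=3: DROP (t<13-0); WM=13
i=8 t=16 v=5: → [15,20); WM=14
i=9 t=15 v=8: → [15,20); WM=14
i=10 t=16 v=8: → [15,20); WM=14
i=11 t=17 v=4: → [15,20); WM=15; [10,15) fires=8
i=12 t=20 v=8: → [20,25); WM=15
i=13 t=19 v=6: → [15,20); WM=15
i=14 t=21 v=2: → [20,25); WM=19
i=15 t=22 v=5: → [20,25); WM=19
i=16 t=22 v=5: → [20,25); WM=19
i=17 t=23 v=7: → [20,25); WM=21; [15,20) fires=8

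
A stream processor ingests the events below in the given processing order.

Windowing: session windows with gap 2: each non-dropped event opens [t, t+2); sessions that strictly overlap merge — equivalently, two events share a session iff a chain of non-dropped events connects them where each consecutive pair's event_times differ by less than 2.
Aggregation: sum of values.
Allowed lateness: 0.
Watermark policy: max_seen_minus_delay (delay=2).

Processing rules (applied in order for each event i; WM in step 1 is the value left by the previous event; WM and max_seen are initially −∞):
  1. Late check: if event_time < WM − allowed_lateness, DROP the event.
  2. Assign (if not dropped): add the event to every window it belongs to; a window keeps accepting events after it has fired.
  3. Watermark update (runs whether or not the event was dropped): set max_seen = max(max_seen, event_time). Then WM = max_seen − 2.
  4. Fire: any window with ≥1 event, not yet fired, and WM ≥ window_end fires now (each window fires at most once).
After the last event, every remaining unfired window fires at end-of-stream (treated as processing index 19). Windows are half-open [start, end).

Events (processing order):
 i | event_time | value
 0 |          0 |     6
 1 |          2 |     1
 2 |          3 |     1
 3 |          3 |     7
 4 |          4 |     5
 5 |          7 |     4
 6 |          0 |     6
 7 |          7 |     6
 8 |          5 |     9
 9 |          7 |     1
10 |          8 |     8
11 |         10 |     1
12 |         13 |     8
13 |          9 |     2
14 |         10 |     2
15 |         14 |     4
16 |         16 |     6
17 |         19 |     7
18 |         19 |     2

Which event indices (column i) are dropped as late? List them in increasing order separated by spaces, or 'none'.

i=0 t=0 v=6: → [0,2); WM=-2
i=1 t=2 v=1: → [2,4); WM=0
i=2 t=3 v=1: → [2,5); WM=1
i=3 t=3 v=7: → [2,5); WM=1
i=4 t=4 v=5: → [2,6); WM=2
i=5 t=7 v=4: → [7,9); WM=5
i=6 t=0 v=6: DROP (t<5-0); WM=5
i=7 t=7 v=6: → [7,9); WM=5
i=8 t=5 v=9: → [2,7); WM=5
i=9 t=7 v=1: → [7,9); WM=5
i=10 t=8 v=8: → [7,10); WM=6
i=11 t=10 v=1: → [10,12); WM=8
i=12 t=13 v=8: → [13,15); WM=11
i=13 t=9 v=2: DROP (t<11-0); WM=11
i=14 t=10 v=2: DROP (t<11-0); WM=11
i=15 t=14 v=4: → [13,16); WM=12
i=16 t=16 v=6: → [16,18); WM=14
i=17 t=19 v=7: → [19,21); WM=17
i=18 t=19 v=2: → [19,21); WM=17

6 13 14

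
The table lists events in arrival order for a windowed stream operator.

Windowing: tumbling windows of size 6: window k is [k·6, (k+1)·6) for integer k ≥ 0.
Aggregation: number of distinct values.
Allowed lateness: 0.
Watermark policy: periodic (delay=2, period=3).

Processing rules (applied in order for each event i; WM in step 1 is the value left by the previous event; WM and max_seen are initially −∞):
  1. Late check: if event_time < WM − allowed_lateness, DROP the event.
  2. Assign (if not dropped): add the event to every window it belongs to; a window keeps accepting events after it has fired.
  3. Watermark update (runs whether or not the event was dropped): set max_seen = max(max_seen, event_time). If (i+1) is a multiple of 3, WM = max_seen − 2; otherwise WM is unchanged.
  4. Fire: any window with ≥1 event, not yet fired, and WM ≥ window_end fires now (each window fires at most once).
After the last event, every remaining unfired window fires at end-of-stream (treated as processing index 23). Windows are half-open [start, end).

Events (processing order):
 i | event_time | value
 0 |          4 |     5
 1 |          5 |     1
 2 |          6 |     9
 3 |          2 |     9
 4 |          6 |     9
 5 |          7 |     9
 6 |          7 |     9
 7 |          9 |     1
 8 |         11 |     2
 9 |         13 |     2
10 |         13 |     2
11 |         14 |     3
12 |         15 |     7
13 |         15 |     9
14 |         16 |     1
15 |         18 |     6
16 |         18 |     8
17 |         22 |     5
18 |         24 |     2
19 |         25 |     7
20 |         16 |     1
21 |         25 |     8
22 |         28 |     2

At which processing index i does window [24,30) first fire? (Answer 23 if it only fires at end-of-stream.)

23

i=0 t=4 v=5: → [0,6); WM=−∞
i=1 t=5 v=1: → [0,6); WM=−∞
i=2 t=6 v=9: → [6,12); WM=4
i=3 t=2 v=9: DROP (t<4-0); WM=4
i=4 t=6 v=9: → [6,12); WM=4
i=5 t=7 v=9: → [6,12); WM=5
i=6 t=7 v=9: → [6,12); WM=5
i=7 t=9 v=1: → [6,12); WM=5
i=8 t=11 v=2: → [6,12); WM=9; [0,6) fires=2
i=9 t=13 v=2: → [12,18); WM=9
i=10 t=13 v=2: → [12,18); WM=9
i=11 t=14 v=3: → [12,18); WM=12; [6,12) fires=3
i=12 t=15 v=7: → [12,18); WM=12
i=13 t=15 v=9: → [12,18); WM=12
i=14 t=16 v=1: → [12,18); WM=14
i=15 t=18 v=6: → [18,24); WM=14
i=16 t=18 v=8: → [18,24); WM=14
i=17 t=22 v=5: → [18,24); WM=20; [12,18) fires=5
i=18 t=24 v=2: → [24,30); WM=20
i=19 t=25 v=7: → [24,30); WM=20
i=20 t=16 v=1: DROP (t<20-0); WM=23
i=21 t=25 v=8: → [24,30); WM=23
i=22 t=28 v=2: → [24,30); WM=23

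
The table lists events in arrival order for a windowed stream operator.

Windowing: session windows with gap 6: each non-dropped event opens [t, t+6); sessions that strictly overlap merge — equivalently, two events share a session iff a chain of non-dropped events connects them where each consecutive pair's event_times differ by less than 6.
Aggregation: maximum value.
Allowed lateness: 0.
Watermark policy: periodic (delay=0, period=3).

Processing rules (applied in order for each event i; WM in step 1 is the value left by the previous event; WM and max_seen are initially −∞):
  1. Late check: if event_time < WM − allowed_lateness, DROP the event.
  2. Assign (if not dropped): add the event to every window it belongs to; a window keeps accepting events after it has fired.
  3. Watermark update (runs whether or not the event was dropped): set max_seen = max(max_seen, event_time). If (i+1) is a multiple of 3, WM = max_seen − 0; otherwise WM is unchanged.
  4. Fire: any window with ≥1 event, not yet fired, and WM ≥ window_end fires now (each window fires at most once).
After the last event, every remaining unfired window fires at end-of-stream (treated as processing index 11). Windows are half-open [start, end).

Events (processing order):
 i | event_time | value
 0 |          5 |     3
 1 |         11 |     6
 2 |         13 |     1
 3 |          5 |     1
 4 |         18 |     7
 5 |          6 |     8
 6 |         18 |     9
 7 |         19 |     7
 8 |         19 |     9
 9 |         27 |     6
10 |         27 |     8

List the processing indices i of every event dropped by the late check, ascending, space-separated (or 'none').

3 5

i=0 t=5 v=3: → [5,11); WM=−∞
i=1 t=11 v=6: → [11,17); WM=−∞
i=2 t=13 v=1: → [11,19); WM=13
i=3 t=5 v=1: DROP (t<13-0); WM=13
i=4 t=18 v=7: → [11,24); WM=13
i=5 t=6 v=8: DROP (t<13-0); WM=18
i=6 t=18 v=9: → [11,24); WM=18
i=7 t=19 v=7: → [11,25); WM=18
i=8 t=19 v=9: → [11,25); WM=19
i=9 t=27 v=6: → [27,33); WM=19
i=10 t=27 v=8: → [27,33); WM=19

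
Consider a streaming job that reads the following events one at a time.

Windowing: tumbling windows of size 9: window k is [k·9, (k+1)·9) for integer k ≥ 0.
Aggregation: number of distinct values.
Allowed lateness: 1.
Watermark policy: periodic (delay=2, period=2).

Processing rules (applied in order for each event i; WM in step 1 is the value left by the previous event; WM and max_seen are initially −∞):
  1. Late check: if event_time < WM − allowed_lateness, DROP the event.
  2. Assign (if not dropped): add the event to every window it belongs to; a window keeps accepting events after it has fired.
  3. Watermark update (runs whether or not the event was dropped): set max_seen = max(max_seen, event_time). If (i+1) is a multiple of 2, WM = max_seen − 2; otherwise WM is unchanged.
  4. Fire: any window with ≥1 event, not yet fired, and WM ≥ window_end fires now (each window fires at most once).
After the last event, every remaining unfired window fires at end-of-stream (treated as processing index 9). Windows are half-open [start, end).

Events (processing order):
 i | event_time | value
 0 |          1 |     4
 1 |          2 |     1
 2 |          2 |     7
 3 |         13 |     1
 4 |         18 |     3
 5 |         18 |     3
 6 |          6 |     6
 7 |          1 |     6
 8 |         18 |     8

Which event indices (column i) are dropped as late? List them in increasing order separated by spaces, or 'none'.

6 7

i=0 t=1 v=4: → [0,9); WM=−∞
i=1 t=2 v=1: → [0,9); WM=0
i=2 t=2 v=7: → [0,9); WM=0
i=3 t=13 v=1: → [9,18); WM=11; [0,9) fires=3
i=4 t=18 v=3: → [18,27); WM=11
i=5 t=18 v=3: → [18,27); WM=16
i=6 t=6 v=6: DROP (t<16-1); WM=16
i=7 t=1 v=6: DROP (t<16-1); WM=16
i=8 t=18 v=8: → [18,27); WM=16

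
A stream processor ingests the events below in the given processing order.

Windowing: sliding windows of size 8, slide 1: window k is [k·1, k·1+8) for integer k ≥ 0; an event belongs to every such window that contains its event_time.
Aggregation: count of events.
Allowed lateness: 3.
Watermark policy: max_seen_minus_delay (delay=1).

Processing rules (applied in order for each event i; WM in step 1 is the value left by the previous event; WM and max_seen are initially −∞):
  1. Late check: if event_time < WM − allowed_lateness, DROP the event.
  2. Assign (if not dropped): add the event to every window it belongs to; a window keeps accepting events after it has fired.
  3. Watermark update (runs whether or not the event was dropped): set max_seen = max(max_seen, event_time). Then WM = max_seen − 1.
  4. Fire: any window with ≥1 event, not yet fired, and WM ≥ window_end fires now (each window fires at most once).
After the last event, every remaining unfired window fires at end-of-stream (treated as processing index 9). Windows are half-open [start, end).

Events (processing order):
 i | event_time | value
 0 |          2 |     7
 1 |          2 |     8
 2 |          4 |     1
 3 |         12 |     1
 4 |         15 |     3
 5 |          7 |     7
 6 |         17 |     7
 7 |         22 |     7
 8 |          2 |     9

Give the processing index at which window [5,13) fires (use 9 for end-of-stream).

4

i=0 t=2 v=7: → [2,10),[1,9),[0,8); WM=1
i=1 t=2 v=8: → [2,10),[1,9),[0,8); WM=1
i=2 t=4 v=1: → [4,12),[3,11),[2,10),[1,9),[0,8); WM=3
i=3 t=12 v=1: → [12,20),[11,19),[10,18),[9,17),[8,16),[7,15),[6,14),[5,13); WM=11; [0,8) fires=3 [1,9) fires=3 [2,10) fires=3 [3,11) fires=1
i=4 t=15 v=3: → [15,23),[14,22),[13,21),[12,20),[11,19),[10,18),[9,17),[8,16); WM=14; [4,12) fires=1 [5,13) fires=1 [6,14) fires=1
i=5 t=7 v=7: DROP (t<14-3); WM=14
i=6 t=17 v=7: → [17,25),[16,24),[15,23),[14,22),[13,21),[12,20),[11,19),[10,18); WM=16; [7,15) fires=1 [8,16) fires=2
i=7 t=22 v=7: → [22,30),[21,29),[20,28),[19,27),[18,26),[17,25),[16,24),[15,23); WM=21; [9,17) fires=2 [10,18) fires=3 [11,19) fires=3 [12,20) fires=3 [13,21) fires=2
i=8 t=2 v=9: DROP (t<21-3); WM=21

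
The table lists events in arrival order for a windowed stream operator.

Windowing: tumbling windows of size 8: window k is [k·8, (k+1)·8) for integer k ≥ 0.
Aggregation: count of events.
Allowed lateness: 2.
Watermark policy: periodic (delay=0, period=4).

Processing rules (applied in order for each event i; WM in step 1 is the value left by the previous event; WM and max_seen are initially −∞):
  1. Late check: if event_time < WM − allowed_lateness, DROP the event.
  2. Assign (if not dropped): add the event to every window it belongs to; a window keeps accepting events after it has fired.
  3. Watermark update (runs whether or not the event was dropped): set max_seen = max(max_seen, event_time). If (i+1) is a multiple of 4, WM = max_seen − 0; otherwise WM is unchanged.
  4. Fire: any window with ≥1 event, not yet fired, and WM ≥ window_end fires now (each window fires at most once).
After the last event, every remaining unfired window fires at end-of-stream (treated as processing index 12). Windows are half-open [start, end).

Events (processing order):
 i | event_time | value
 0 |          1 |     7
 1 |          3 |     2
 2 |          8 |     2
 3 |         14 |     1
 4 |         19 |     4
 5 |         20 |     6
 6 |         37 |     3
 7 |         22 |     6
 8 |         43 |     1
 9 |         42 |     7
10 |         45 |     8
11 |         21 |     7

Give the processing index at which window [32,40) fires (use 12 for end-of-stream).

11

i=0 t=1 v=7: → [0,8); WM=−∞
i=1 t=3 v=2: → [0,8); WM=−∞
i=2 t=8 v=2: → [8,16); WM=−∞
i=3 t=14 v=1: → [8,16); WM=14; [0,8) fires=2
i=4 t=19 v=4: → [16,24); WM=14
i=5 t=20 v=6: → [16,24); WM=14
i=6 t=37 v=3: → [32,40); WM=14
i=7 t=22 v=6: → [16,24); WM=37; [8,16) fires=2 [16,24) fires=3
i=8 t=43 v=1: → [40,48); WM=37
i=9 t=42 v=7: → [40,48); WM=37
i=10 t=45 v=8: → [40,48); WM=37
i=11 t=21 v=7: DROP (t<37-2); WM=45; [32,40) fires=1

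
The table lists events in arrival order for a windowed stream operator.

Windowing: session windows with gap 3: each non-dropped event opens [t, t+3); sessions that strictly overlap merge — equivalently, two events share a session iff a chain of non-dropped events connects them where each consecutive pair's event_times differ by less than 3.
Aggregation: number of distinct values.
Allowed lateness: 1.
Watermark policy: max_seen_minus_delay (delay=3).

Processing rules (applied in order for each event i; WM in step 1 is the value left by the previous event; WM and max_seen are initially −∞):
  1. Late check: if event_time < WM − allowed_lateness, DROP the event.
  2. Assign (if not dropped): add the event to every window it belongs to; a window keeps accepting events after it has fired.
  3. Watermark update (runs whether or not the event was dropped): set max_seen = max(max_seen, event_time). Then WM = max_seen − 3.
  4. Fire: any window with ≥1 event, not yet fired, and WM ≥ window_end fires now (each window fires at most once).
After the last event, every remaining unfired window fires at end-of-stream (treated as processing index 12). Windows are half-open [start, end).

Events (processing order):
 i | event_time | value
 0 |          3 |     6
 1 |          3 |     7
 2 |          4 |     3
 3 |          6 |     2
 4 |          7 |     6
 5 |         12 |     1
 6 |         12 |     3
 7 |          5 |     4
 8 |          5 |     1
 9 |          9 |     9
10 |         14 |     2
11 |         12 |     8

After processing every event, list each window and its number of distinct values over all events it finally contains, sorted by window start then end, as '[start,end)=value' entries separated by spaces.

i=0 t=3 v=6: → [3,6); WM=0
i=1 t=3 v=7: → [3,6); WM=0
i=2 t=4 v=3: → [3,7); WM=1
i=3 t=6 v=2: → [3,9); WM=3
i=4 t=7 v=6: → [3,10); WM=4
i=5 t=12 v=1: → [12,15); WM=9
i=6 t=12 v=3: → [12,15); WM=9
i=7 t=5 v=4: DROP (t<9-1); WM=9
i=8 t=5 v=1: DROP (t<9-1); WM=9
i=9 t=9 v=9: → [3,12); WM=9
i=10 t=14 v=2: → [12,17); WM=11
i=11 t=12 v=8: → [12,17); WM=11

[3,12)=5 [12,17)=4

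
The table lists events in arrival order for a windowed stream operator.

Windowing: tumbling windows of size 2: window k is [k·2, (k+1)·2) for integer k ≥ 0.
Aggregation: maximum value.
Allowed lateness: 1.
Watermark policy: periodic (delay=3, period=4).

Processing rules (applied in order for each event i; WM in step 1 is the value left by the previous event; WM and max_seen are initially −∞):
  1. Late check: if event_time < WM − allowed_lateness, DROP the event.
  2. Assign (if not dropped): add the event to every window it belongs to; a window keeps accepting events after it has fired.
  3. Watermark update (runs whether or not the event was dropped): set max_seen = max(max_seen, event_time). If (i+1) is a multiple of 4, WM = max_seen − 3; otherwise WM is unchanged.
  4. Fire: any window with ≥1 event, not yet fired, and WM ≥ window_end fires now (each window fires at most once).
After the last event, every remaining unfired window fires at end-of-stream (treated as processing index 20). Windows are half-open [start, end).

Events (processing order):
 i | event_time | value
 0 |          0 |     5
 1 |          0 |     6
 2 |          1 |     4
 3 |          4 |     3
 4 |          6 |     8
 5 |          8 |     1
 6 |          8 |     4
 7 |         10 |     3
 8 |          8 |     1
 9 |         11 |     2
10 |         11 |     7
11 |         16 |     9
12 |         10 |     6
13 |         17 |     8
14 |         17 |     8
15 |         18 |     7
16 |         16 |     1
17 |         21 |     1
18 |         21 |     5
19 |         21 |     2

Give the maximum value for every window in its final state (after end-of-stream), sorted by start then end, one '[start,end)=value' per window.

[0,2)=6 [4,6)=3 [6,8)=8 [8,10)=4 [10,12)=7 [16,18)=9 [18,20)=7 [20,22)=5

i=0 t=0 v=5: → [0,2); WM=−∞
i=1 t=0 v=6: → [0,2); WM=−∞
i=2 t=1 v=4: → [0,2); WM=−∞
i=3 t=4 v=3: → [4,6); WM=1
i=4 t=6 v=8: → [6,8); WM=1
i=5 t=8 v=1: → [8,10); WM=1
i=6 t=8 v=4: → [8,10); WM=1
i=7 t=10 v=3: → [10,12); WM=7; [0,2) fires=6 [4,6) fires=3
i=8 t=8 v=1: → [8,10); WM=7
i=9 t=11 v=2: → [10,12); WM=7
i=10 t=11 v=7: → [10,12); WM=7
i=11 t=16 v=9: → [16,18); WM=13; [6,8) fires=8 [8,10) fires=4 [10,12) fires=7
i=12 t=10 v=6: DROP (t<13-1); WM=13
i=13 t=17 v=8: → [16,18); WM=13
i=14 t=17 v=8: → [16,18); WM=13
i=15 t=18 v=7: → [18,20); WM=15
i=16 t=16 v=1: → [16,18); WM=15
i=17 t=21 v=1: → [20,22); WM=15
i=18 t=21 v=5: → [20,22); WM=15
i=19 t=21 v=2: → [20,22); WM=18; [16,18) fires=9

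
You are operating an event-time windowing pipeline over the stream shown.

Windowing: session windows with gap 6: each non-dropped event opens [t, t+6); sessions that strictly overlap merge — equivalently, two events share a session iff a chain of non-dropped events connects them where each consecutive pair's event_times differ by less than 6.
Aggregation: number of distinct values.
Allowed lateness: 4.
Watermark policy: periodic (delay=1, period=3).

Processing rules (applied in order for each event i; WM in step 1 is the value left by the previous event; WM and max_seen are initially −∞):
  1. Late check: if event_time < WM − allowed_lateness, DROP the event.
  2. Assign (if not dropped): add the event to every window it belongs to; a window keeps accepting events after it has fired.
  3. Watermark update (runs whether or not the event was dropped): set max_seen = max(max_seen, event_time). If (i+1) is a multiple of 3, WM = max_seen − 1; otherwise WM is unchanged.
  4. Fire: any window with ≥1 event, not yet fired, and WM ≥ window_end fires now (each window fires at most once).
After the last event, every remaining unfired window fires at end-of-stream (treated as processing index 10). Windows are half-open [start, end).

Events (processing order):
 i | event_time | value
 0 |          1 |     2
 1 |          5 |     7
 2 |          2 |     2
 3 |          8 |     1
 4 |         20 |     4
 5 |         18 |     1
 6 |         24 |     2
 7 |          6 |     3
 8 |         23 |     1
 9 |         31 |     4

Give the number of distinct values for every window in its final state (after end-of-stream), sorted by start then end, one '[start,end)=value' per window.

[1,14)=3 [18,30)=3 [31,37)=1

i=0 t=1 v=2: → [1,7); WM=−∞
i=1 t=5 v=7: → [1,11); WM=−∞
i=2 t=2 v=2: → [1,11); WM=4
i=3 t=8 v=1: → [1,14); WM=4
i=4 t=20 v=4: → [20,26); WM=4
i=5 t=18 v=1: → [18,26); WM=19
i=6 t=24 v=2: → [18,30); WM=19
i=7 t=6 v=3: DROP (t<19-4); WM=19
i=8 t=23 v=1: → [18,30); WM=23
i=9 t=31 v=4: → [31,37); WM=23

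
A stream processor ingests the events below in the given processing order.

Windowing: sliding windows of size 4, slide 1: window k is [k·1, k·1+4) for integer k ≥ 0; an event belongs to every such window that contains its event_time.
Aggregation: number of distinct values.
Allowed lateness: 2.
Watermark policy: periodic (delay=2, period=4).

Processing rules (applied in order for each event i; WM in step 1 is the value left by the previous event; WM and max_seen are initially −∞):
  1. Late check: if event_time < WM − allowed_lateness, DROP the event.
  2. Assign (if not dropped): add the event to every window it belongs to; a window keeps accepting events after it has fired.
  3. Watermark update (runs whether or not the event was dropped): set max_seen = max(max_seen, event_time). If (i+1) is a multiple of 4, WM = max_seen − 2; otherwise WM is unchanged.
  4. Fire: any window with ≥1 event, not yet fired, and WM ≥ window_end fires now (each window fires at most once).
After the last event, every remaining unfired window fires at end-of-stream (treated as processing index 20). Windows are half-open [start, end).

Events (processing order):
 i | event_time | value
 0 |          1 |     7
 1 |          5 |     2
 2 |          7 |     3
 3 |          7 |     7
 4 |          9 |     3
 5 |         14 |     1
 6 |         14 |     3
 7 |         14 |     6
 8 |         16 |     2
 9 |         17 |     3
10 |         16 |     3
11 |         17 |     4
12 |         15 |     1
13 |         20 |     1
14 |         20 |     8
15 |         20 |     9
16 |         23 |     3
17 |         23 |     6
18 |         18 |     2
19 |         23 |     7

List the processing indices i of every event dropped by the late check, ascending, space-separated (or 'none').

i=0 t=1 v=7: → [1,5),[0,4); WM=−∞
i=1 t=5 v=2: → [5,9),[4,8),[3,7),[2,6); WM=−∞
i=2 t=7 v=3: → [7,11),[6,10),[5,9),[4,8); WM=−∞
i=3 t=7 v=7: → [7,11),[6,10),[5,9),[4,8); WM=5; [0,4) fires=1 [1,5) fires=1
i=4 t=9 v=3: → [9,13),[8,12),[7,11),[6,10); WM=5
i=5 t=14 v=1: → [14,18),[13,17),[12,16),[11,15); WM=5
i=6 t=14 v=3: → [14,18),[13,17),[12,16),[11,15); WM=5
i=7 t=14 v=6: → [14,18),[13,17),[12,16),[11,15); WM=12; [2,6) fires=1 [3,7) fires=1 [4,8) fires=3 [5,9) fires=3 [6,10) fires=2 [7,11) fires=2 [8,12) fires=1
i=8 t=16 v=2: → [16,20),[15,19),[14,18),[13,17); WM=12
i=9 t=17 v=3: → [17,21),[16,20),[15,19),[14,18); WM=12
i=10 t=16 v=3: → [16,20),[15,19),[14,18),[13,17); WM=12
i=11 t=17 v=4: → [17,21),[16,20),[15,19),[14,18); WM=15; [9,13) fires=1 [11,15) fires=3
i=12 t=15 v=1: → [15,19),[14,18),[13,17),[12,16); WM=15
i=13 t=20 v=1: → [20,24),[19,23),[18,22),[17,21); WM=15
i=14 t=20 v=8: → [20,24),[19,23),[18,22),[17,21); WM=15
i=15 t=20 v=9: → [20,24),[19,23),[18,22),[17,21); WM=18; [12,16) fires=3 [13,17) fires=4 [14,18) fires=5
i=16 t=23 v=3: → [23,27),[22,26),[21,25),[20,24); WM=18
i=17 t=23 v=6: → [23,27),[22,26),[21,25),[20,24); WM=18
i=18 t=18 v=2: → [18,22),[17,21),[16,20),[15,19); WM=18
i=19 t=23 v=7: → [23,27),[22,26),[21,25),[20,24); WM=21; [15,19) fires=4 [16,20) fires=3 [17,21) fires=6

none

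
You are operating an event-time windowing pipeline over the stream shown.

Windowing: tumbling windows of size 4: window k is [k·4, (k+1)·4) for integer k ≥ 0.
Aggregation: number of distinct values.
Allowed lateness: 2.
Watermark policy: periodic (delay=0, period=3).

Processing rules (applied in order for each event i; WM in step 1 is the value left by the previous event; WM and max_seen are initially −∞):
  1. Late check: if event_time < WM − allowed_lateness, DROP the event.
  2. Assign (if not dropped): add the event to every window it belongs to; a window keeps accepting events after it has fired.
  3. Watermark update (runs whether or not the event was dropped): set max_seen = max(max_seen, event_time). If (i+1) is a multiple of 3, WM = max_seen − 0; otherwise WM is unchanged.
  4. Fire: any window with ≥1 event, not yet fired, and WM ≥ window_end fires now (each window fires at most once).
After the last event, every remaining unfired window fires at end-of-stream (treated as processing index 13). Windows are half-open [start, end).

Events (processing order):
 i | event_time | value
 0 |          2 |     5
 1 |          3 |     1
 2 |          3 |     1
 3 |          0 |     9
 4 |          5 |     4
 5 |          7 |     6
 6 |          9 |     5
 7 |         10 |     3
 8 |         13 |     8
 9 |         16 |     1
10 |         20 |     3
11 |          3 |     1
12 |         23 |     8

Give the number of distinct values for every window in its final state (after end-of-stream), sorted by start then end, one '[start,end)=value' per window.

i=0 t=2 v=5: → [0,4); WM=−∞
i=1 t=3 v=1: → [0,4); WM=−∞
i=2 t=3 v=1: → [0,4); WM=3
i=3 t=0 v=9: DROP (t<3-2); WM=3
i=4 t=5 v=4: → [4,8); WM=3
i=5 t=7 v=6: → [4,8); WM=7; [0,4) fires=2
i=6 t=9 v=5: → [8,12); WM=7
i=7 t=10 v=3: → [8,12); WM=7
i=8 t=13 v=8: → [12,16); WM=13; [4,8) fires=2 [8,12) fires=2
i=9 t=16 v=1: → [16,20); WM=13
i=10 t=20 v=3: → [20,24); WM=13
i=11 t=3 v=1: DROP (t<13-2); WM=20; [12,16) fires=1 [16,20) fires=1
i=12 t=23 v=8: → [20,24); WM=20

[0,4)=2 [4,8)=2 [8,12)=2 [12,16)=1 [16,20)=1 [20,24)=2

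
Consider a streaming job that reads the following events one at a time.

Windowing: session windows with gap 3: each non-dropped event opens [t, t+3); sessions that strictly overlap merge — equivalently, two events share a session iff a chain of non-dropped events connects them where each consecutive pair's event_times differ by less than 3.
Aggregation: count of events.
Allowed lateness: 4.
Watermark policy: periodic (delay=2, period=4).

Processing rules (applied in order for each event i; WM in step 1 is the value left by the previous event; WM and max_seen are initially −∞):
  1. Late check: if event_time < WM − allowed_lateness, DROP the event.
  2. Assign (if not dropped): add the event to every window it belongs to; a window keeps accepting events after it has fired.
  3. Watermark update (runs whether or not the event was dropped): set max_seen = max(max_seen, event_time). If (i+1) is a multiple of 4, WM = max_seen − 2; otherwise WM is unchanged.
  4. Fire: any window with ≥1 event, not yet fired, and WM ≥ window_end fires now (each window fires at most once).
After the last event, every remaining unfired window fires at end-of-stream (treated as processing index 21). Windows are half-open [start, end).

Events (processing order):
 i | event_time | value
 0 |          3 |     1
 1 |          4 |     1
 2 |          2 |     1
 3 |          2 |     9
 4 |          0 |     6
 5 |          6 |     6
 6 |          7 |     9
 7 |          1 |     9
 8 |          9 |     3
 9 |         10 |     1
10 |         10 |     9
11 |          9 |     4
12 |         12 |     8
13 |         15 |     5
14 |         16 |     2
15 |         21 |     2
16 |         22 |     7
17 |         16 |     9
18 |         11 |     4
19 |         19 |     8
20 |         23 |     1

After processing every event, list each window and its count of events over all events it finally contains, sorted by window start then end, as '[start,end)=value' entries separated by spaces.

i=0 t=3 v=1: → [3,6); WM=−∞
i=1 t=4 v=1: → [3,7); WM=−∞
i=2 t=2 v=1: → [2,7); WM=−∞
i=3 t=2 v=9: → [2,7); WM=2
i=4 t=0 v=6: → [0,7); WM=2
i=5 t=6 v=6: → [0,9); WM=2
i=6 t=7 v=9: → [0,10); WM=2
i=7 t=1 v=9: → [0,10); WM=5
i=8 t=9 v=3: → [0,12); WM=5
i=9 t=10 v=1: → [0,13); WM=5
i=10 t=10 v=9: → [0,13); WM=5
i=11 t=9 v=4: → [0,13); WM=8
i=12 t=12 v=8: → [0,15); WM=8
i=13 t=15 v=5: → [15,18); WM=8
i=14 t=16 v=2: → [15,19); WM=8
i=15 t=21 v=2: → [21,24); WM=19
i=16 t=22 v=7: → [21,25); WM=19
i=17 t=16 v=9: → [15,19); WM=19
i=18 t=11 v=4: DROP (t<19-4); WM=19
i=19 t=19 v=8: → [19,25); WM=20
i=20 t=23 v=1: → [19,26); WM=20

[0,15)=13 [15,19)=3 [19,26)=4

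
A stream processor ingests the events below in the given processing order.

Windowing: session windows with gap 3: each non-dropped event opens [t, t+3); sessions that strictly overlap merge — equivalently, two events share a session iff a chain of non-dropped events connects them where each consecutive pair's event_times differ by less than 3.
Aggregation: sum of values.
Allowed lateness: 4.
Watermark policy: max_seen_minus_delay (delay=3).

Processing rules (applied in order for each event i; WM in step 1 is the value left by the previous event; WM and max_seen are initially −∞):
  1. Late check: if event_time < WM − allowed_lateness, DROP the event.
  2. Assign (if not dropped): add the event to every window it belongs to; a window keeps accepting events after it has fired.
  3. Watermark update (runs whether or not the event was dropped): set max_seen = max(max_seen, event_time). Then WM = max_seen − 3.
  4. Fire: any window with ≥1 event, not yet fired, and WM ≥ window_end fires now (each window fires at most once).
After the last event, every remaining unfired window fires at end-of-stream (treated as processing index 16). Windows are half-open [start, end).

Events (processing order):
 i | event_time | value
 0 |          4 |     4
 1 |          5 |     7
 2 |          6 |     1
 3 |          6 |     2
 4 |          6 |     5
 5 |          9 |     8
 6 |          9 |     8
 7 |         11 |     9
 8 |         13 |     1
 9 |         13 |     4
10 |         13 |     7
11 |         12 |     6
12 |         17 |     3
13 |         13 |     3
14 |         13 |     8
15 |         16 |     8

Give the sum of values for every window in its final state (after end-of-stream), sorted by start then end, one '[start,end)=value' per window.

i=0 t=4 v=4: → [4,7); WM=1
i=1 t=5 v=7: → [4,8); WM=2
i=2 t=6 v=1: → [4,9); WM=3
i=3 t=6 v=2: → [4,9); WM=3
i=4 t=6 v=5: → [4,9); WM=3
i=5 t=9 v=8: → [9,12); WM=6
i=6 t=9 v=8: → [9,12); WM=6
i=7 t=11 v=9: → [9,14); WM=8
i=8 t=13 v=1: → [9,16); WM=10
i=9 t=13 v=4: → [9,16); WM=10
i=10 t=13 v=7: → [9,16); WM=10
i=11 t=12 v=6: → [9,16); WM=10
i=12 t=17 v=3: → [17,20); WM=14
i=13 t=13 v=3: → [9,16); WM=14
i=14 t=13 v=8: → [9,16); WM=14
i=15 t=16 v=8: → [16,20); WM=14

[4,9)=19 [9,16)=54 [16,20)=11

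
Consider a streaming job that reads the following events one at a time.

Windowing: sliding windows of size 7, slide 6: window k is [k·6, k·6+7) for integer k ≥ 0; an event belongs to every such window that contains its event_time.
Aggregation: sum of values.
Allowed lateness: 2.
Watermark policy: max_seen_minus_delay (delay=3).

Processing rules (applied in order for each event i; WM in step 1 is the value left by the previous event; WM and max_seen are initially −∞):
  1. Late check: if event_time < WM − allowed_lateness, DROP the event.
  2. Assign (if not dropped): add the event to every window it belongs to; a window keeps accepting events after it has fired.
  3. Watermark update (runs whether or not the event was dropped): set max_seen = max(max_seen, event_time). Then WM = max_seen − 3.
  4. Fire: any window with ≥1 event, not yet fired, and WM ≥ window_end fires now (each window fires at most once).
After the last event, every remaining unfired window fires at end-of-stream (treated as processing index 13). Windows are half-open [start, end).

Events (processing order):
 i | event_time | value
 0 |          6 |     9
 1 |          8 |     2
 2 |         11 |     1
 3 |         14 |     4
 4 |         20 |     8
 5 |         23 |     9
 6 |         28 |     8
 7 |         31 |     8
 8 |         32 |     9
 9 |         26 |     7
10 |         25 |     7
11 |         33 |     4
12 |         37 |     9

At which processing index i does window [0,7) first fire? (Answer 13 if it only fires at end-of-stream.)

2

i=0 t=6 v=9: → [6,13),[0,7); WM=3
i=1 t=8 v=2: → [6,13); WM=5
i=2 t=11 v=1: → [6,13); WM=8; [0,7) fires=9
i=3 t=14 v=4: → [12,19); WM=11
i=4 t=20 v=8: → [18,25); WM=17; [6,13) fires=12
i=5 t=23 v=9: → [18,25); WM=20; [12,19) fires=4
i=6 t=28 v=8: → [24,31); WM=25; [18,25) fires=17
i=7 t=31 v=8: → [30,37); WM=28
i=8 t=32 v=9: → [30,37); WM=29
i=9 t=26 v=7: DROP (t<29-2); WM=29
i=10 t=25 v=7: DROP (t<29-2); WM=29
i=11 t=33 v=4: → [30,37); WM=30
i=12 t=37 v=9: → [36,43); WM=34; [24,31) fires=8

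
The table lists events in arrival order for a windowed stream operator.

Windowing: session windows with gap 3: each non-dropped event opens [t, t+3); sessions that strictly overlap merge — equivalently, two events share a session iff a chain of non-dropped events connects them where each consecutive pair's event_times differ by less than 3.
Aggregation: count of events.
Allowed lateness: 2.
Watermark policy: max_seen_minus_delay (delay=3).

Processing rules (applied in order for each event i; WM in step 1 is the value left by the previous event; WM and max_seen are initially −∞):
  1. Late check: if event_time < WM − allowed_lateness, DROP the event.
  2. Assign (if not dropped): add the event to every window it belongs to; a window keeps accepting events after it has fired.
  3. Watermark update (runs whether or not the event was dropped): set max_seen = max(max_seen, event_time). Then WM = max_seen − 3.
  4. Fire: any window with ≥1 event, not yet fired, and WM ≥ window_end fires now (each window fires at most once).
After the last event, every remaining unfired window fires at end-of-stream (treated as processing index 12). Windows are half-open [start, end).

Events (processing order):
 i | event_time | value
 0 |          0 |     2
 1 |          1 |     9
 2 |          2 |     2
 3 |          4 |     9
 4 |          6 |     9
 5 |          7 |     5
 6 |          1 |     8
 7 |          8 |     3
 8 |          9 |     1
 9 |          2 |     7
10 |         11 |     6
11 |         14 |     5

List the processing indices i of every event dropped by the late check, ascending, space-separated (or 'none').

6 9

i=0 t=0 v=2: → [0,3); WM=-3
i=1 t=1 v=9: → [0,4); WM=-2
i=2 t=2 v=2: → [0,5); WM=-1
i=3 t=4 v=9: → [0,7); WM=1
i=4 t=6 v=9: → [0,9); WM=3
i=5 t=7 v=5: → [0,10); WM=4
i=6 t=1 v=8: DROP (t<4-2); WM=4
i=7 t=8 v=3: → [0,11); WM=5
i=8 t=9 v=1: → [0,12); WM=6
i=9 t=2 v=7: DROP (t<6-2); WM=6
i=10 t=11 v=6: → [0,14); WM=8
i=11 t=14 v=5: → [14,17); WM=11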